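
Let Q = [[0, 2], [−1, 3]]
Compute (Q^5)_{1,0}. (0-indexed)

−31

tr Q = 3 and det Q = 2, so the characteristic polynomial is λ² − (3)λ + (2) with roots 2 and 1.
Eigenvectors give P = [[−1, 2], [−1, 1]] with P⁻¹ = [[1, −2], [1, −1]], and Q = P·diag(2, 1)·P⁻¹.
Then Q^5 = P·diag(32, 1)·P⁻¹ = [[−32, 2], [−32, 1]] · [[1, −2], [1, −1]] = [[−30, 62], [−31, 63]].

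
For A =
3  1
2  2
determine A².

[[11, 5], [10, 6]]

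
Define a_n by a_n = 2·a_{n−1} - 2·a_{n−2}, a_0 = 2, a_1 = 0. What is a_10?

With companion matrix M = [[2, -2], [1, 0]], [a_n, a_{n−1}]ᵀ = M·[a_{n−1}, a_{n−2}]ᵀ, so [a_10, a_9]ᵀ = M^9·[a_1, a_0]ᵀ.
M^9 = [[32, -32], [16, 0]], giving [a_10, a_9]ᵀ = [[-64], [0]].

-64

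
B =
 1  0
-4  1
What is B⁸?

B = I + N where N = [[0, 0], [-4, 0]] is strictly lower-triangular, so N² = 0.
(I + N)⁸ = I + 8·N = [[1, 0], [-32, 1]].

[[1, 0], [-32, 1]]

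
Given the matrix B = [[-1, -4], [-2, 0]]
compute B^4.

B^2 = [[9, 4], [2, 8]]
B^3 = [[-17, -36], [-18, -8]]
B^4 = [[89, 68], [34, 72]]

[[89, 68], [34, 72]]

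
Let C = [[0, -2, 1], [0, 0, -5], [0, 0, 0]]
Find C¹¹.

C is strictly triangular, hence nilpotent: C³ = 0, so C¹¹ = 0.

[[0, 0, 0], [0, 0, 0], [0, 0, 0]]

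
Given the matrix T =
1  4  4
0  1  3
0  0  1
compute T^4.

[[1, 16, 88], [0, 1, 12], [0, 0, 1]]

T = I + N where N = [[0, 4, 4], [0, 0, 3], [0, 0, 0]] is strictly upper-triangular, so N^3 = 0.
(I + N)^4 = I + 4·N + 6·N^2 = [[1, 16, 88], [0, 1, 12], [0, 0, 1]].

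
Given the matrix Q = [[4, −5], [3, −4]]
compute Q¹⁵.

[[4, −5], [3, −4]]

Q² = I (check: tr Q = 0 and det Q = −1), so Q¹⁵ = Q since 15 is odd.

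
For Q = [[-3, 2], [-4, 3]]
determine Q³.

Q² = I (check: tr Q = 0 and det Q = -1), so Q³ = Q since 3 is odd.

[[-3, 2], [-4, 3]]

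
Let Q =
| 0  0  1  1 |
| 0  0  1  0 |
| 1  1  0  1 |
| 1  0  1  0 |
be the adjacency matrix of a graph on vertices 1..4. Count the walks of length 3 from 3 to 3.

2

The number of length-3 walks from vertex 3 to vertex 3 is entry (3,3) of Q^3, where Q is the adjacency matrix.
Q^2 = [[2, 1, 1, 1], [1, 1, 0, 1], [1, 0, 3, 1], [1, 1, 1, 2]]
Q^3 = [[2, 1, 4, 3], [1, 0, 3, 1], [4, 3, 2, 4], [3, 1, 4, 2]]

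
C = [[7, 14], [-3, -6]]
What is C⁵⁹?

[[7, 14], [-3, -6]]

C² = C (a projection; rank 1, trace 1), so C⁵⁹ = C.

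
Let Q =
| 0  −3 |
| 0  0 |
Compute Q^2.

Q is strictly triangular, hence nilpotent: Q^2 = 0, so Q^2 = 0.

[[0, 0], [0, 0]]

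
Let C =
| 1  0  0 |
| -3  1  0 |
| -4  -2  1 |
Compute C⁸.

[[1, 0, 0], [-24, 1, 0], [136, -16, 1]]

C = I + N where N = [[0, 0, 0], [-3, 0, 0], [-4, -2, 0]] is strictly lower-triangular, so N³ = 0.
(I + N)⁸ = I + 8·N + 28·N² = [[1, 0, 0], [-24, 1, 0], [136, -16, 1]].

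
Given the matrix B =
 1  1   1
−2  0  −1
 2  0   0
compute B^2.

[[1, 1, 0], [−4, −2, −2], [2, 2, 2]]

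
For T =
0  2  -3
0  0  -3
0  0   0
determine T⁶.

[[0, 0, 0], [0, 0, 0], [0, 0, 0]]

T is strictly triangular, hence nilpotent: T³ = 0, so T⁶ = 0.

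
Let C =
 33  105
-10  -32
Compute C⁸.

[[44391, 132405], [-12610, -37574]]

tr C = 1 and det C = -6, so the characteristic polynomial is λ² − (1)λ + (-6) with roots 3 and -2.
Eigenvectors give P = [[7, -3], [-2, 1]] with P⁻¹ = [[1, 3], [2, 7]], and C = P·diag(3, -2)·P⁻¹.
Then C⁸ = P·diag(6561, 256)·P⁻¹ = [[45927, -768], [-13122, 256]] · [[1, 3], [2, 7]] = [[44391, 132405], [-12610, -37574]].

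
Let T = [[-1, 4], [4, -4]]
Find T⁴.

T² = [[17, -20], [-20, 32]]
T³ = [[-97, 148], [148, -208]]
T⁴ = [[689, -980], [-980, 1424]]

[[689, -980], [-980, 1424]]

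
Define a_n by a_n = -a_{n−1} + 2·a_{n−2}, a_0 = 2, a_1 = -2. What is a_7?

-170

With companion matrix C = [[-1, 2], [1, 0]], [a_n, a_{n−1}]ᵀ = C·[a_{n−1}, a_{n−2}]ᵀ, so [a_7, a_6]ᵀ = C^6·[a_1, a_0]ᵀ.
C^6 = [[43, -42], [-21, 22]], giving [a_7, a_6]ᵀ = [[-170], [86]].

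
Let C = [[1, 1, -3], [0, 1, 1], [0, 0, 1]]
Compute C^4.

[[1, 4, -6], [0, 1, 4], [0, 0, 1]]

C = I + N where N = [[0, 1, -3], [0, 0, 1], [0, 0, 0]] is strictly upper-triangular, so N^3 = 0.
(I + N)^4 = I + 4·N + 6·N^2 = [[1, 4, -6], [0, 1, 4], [0, 0, 1]].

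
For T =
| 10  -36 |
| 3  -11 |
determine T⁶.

[[-188, 756], [-63, 253]]

tr T = -1 and det T = -2, so the characteristic polynomial is λ² − (-1)λ + (-2) with roots 1 and -2.
Eigenvectors give P = [[4, 3], [1, 1]] with P⁻¹ = [[1, -3], [-1, 4]], and T = P·diag(1, -2)·P⁻¹.
Then T⁶ = P·diag(1, 64)·P⁻¹ = [[4, 192], [1, 64]] · [[1, -3], [-1, 4]] = [[-188, 756], [-63, 253]].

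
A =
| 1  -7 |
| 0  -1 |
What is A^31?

A² = I (check: tr A = 0 and det A = -1), so A^31 = A since 31 is odd.

[[1, -7], [0, -1]]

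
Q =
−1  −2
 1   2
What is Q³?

[[−1, −2], [1, 2]]

Q² = [[−1, −2], [1, 2]]
Q³ = [[−1, −2], [1, 2]]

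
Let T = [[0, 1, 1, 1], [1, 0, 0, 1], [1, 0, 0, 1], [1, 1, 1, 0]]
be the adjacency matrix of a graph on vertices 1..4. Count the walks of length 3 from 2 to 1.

5

The number of length-3 walks from vertex 2 to vertex 1 is entry (2,1) of T³, where T is the adjacency matrix.
T² = [[3, 1, 1, 2], [1, 2, 2, 1], [1, 2, 2, 1], [2, 1, 1, 3]]
T³ = [[4, 5, 5, 5], [5, 2, 2, 5], [5, 2, 2, 5], [5, 5, 5, 4]]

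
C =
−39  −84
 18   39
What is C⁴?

tr C = 0 and det C = −9, so the characteristic polynomial is λ² − (0)λ + (−9) with roots 3 and −3.
Eigenvectors give P = [[−2, 7], [1, −3]] with P⁻¹ = [[3, 7], [1, 2]], and C = P·diag(3, −3)·P⁻¹.
Then C⁴ = P·diag(81, 81)·P⁻¹ = [[−162, 567], [81, −243]] · [[3, 7], [1, 2]] = [[81, 0], [0, 81]].

[[81, 0], [0, 81]]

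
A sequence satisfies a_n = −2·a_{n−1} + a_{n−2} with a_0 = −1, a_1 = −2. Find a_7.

−268

With companion matrix B = [[−2, 1], [1, 0]], [a_n, a_{n−1}]ᵀ = B·[a_{n−1}, a_{n−2}]ᵀ, so [a_7, a_6]ᵀ = B^6·[a_1, a_0]ᵀ.
B^6 = [[169, −70], [−70, 29]], giving [a_7, a_6]ᵀ = [[−268], [111]].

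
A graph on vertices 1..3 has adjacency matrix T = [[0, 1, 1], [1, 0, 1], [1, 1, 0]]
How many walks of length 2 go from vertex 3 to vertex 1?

1

The number of length-2 walks from vertex 3 to vertex 1 is entry (3,1) of T², where T is the adjacency matrix.
T² = [[2, 1, 1], [1, 2, 1], [1, 1, 2]]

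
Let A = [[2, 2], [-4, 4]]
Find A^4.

A^2 = [[-4, 12], [-24, 8]]
A^3 = [[-56, 40], [-80, -16]]
A^4 = [[-272, 48], [-96, -224]]

[[-272, 48], [-96, -224]]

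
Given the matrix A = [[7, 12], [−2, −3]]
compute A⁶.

tr A = 4 and det A = 3, so the characteristic polynomial is λ² − (4)λ + (3) with roots 1 and 3.
Eigenvectors give P = [[−2, −3], [1, 1]] with P⁻¹ = [[1, 3], [−1, −2]], and A = P·diag(1, 3)·P⁻¹.
Then A⁶ = P·diag(1, 729)·P⁻¹ = [[−2, −2187], [1, 729]] · [[1, 3], [−1, −2]] = [[2185, 4368], [−728, −1455]].

[[2185, 4368], [−728, −1455]]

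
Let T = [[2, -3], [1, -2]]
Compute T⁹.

T² = I (check: tr T = 0 and det T = -1), so T⁹ = T since 9 is odd.

[[2, -3], [1, -2]]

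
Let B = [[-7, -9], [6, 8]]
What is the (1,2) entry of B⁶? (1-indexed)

tr B = 1 and det B = -2, so the characteristic polynomial is λ² − (1)λ + (-2) with roots 2 and -1.
Eigenvectors give P = [[1, 3], [-1, -2]] with P⁻¹ = [[-2, -3], [1, 1]], and B = P·diag(2, -1)·P⁻¹.
Then B⁶ = P·diag(64, 1)·P⁻¹ = [[64, 3], [-64, -2]] · [[-2, -3], [1, 1]] = [[-125, -189], [126, 190]].

-189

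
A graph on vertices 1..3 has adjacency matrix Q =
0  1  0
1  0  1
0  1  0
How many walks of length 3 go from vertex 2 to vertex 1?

2

The number of length-3 walks from vertex 2 to vertex 1 is entry (2,1) of Q^3, where Q is the adjacency matrix.
Q^2 = [[1, 0, 1], [0, 2, 0], [1, 0, 1]]
Q^3 = [[0, 2, 0], [2, 0, 2], [0, 2, 0]]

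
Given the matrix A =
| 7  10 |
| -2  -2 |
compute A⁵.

[[1087, 2110], [-422, -812]]

tr A = 5 and det A = 6, so the characteristic polynomial is λ² − (5)λ + (6) with roots 2 and 3.
Eigenvectors give P = [[-2, 5], [1, -2]] with P⁻¹ = [[2, 5], [1, 2]], and A = P·diag(2, 3)·P⁻¹.
Then A⁵ = P·diag(32, 243)·P⁻¹ = [[-64, 1215], [32, -486]] · [[2, 5], [1, 2]] = [[1087, 2110], [-422, -812]].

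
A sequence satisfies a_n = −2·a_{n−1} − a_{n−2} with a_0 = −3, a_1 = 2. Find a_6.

3

With companion matrix C = [[−2, −1], [1, 0]], [a_n, a_{n−1}]ᵀ = C·[a_{n−1}, a_{n−2}]ᵀ, so [a_6, a_5]ᵀ = C⁵·[a_1, a_0]ᵀ.
C⁵ = [[−6, −5], [5, 4]], giving [a_6, a_5]ᵀ = [[3], [−2]].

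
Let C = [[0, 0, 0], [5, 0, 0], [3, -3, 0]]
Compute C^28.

[[0, 0, 0], [0, 0, 0], [0, 0, 0]]

C is strictly triangular, hence nilpotent: C^3 = 0, so C^28 = 0.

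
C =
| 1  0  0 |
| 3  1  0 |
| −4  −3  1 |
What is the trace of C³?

C = I + N where N = [[0, 0, 0], [3, 0, 0], [−4, −3, 0]] is strictly lower-triangular, so N³ = 0.
(I + N)³ = I + 3·N + 3·N² = [[1, 0, 0], [9, 1, 0], [−39, −9, 1]].

3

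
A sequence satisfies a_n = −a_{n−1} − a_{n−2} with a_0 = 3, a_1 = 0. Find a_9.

With companion matrix A = [[−1, −1], [1, 0]], [a_n, a_{n−1}]ᵀ = A·[a_{n−1}, a_{n−2}]ᵀ, so [a_9, a_8]ᵀ = A^8·[a_1, a_0]ᵀ.
A^8 = [[0, 1], [−1, −1]], giving [a_9, a_8]ᵀ = [[3], [−3]].

3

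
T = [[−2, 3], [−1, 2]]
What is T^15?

[[−2, 3], [−1, 2]]

T² = I (check: tr T = 0 and det T = −1), so T^15 = T since 15 is odd.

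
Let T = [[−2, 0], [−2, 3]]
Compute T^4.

[[16, 0], [−26, 81]]

T^2 = [[4, 0], [−2, 9]]
T^3 = [[−8, 0], [−14, 27]]
T^4 = [[16, 0], [−26, 81]]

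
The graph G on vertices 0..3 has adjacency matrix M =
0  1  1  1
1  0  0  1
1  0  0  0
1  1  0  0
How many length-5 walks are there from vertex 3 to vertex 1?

The number of length-5 walks from vertex 3 to vertex 1 is entry (3,1) of M^5, where M is the adjacency matrix.
M^2 = [[3, 1, 0, 1], [1, 2, 1, 1], [0, 1, 1, 1], [1, 1, 1, 2]]
M^3 = [[2, 4, 3, 4], [4, 2, 1, 3], [3, 1, 0, 1], [4, 3, 1, 2]]
M^4 = [[11, 6, 2, 6], [6, 7, 4, 6], [2, 4, 3, 4], [6, 6, 4, 7]]
M^5 = [[14, 17, 11, 17], [17, 12, 6, 13], [11, 6, 2, 6], [17, 13, 6, 12]]

13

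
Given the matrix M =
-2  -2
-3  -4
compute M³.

M² = [[10, 12], [18, 22]]
M³ = [[-56, -68], [-102, -124]]

[[-56, -68], [-102, -124]]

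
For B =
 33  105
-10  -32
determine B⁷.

[[16077, 48615], [-4630, -14018]]

tr B = 1 and det B = -6, so the characteristic polynomial is λ² − (1)λ + (-6) with roots -2 and 3.
Eigenvectors give P = [[3, -7], [-1, 2]] with P⁻¹ = [[-2, -7], [-1, -3]], and B = P·diag(-2, 3)·P⁻¹.
Then B⁷ = P·diag(-128, 2187)·P⁻¹ = [[-384, -15309], [128, 4374]] · [[-2, -7], [-1, -3]] = [[16077, 48615], [-4630, -14018]].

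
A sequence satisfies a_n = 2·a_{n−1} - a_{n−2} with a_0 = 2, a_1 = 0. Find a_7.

-12

With companion matrix B = [[2, -1], [1, 0]], [a_n, a_{n−1}]ᵀ = B·[a_{n−1}, a_{n−2}]ᵀ, so [a_7, a_6]ᵀ = B⁶·[a_1, a_0]ᵀ.
B⁶ = [[7, -6], [6, -5]], giving [a_7, a_6]ᵀ = [[-12], [-10]].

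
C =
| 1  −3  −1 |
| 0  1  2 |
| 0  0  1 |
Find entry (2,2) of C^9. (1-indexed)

1

C = I + N where N = [[0, −3, −1], [0, 0, 2], [0, 0, 0]] is strictly upper-triangular, so N^3 = 0.
(I + N)^9 = I + 9·N + 36·N^2 = [[1, −27, −225], [0, 1, 18], [0, 0, 1]].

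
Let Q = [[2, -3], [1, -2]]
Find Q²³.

[[2, -3], [1, -2]]

Q² = I (check: tr Q = 0 and det Q = -1), so Q²³ = Q since 23 is odd.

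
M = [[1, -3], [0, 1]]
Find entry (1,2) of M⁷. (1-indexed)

M = I + N where N = [[0, -3], [0, 0]] is strictly upper-triangular, so N² = 0.
(I + N)⁷ = I + 7·N = [[1, -21], [0, 1]].

-21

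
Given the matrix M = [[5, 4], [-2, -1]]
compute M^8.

tr M = 4 and det M = 3, so the characteristic polynomial is λ² − (4)λ + (3) with roots 1 and 3.
Eigenvectors give P = [[-1, -2], [1, 1]] with P⁻¹ = [[1, 2], [-1, -1]], and M = P·diag(1, 3)·P⁻¹.
Then M^8 = P·diag(1, 6561)·P⁻¹ = [[-1, -13122], [1, 6561]] · [[1, 2], [-1, -1]] = [[13121, 13120], [-6560, -6559]].

[[13121, 13120], [-6560, -6559]]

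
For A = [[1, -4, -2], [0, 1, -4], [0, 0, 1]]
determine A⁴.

A = I + N where N = [[0, -4, -2], [0, 0, -4], [0, 0, 0]] is strictly upper-triangular, so N³ = 0.
(I + N)⁴ = I + 4·N + 6·N² = [[1, -16, 88], [0, 1, -16], [0, 0, 1]].

[[1, -16, 88], [0, 1, -16], [0, 0, 1]]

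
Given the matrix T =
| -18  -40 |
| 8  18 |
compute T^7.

[[-1152, -2560], [512, 1152]]

tr T = 0 and det T = -4, so the characteristic polynomial is λ² − (0)λ + (-4) with roots -2 and 2.
Eigenvectors give P = [[5, 2], [-2, -1]] with P⁻¹ = [[1, 2], [-2, -5]], and T = P·diag(-2, 2)·P⁻¹.
Then T^7 = P·diag(-128, 128)·P⁻¹ = [[-640, 256], [256, -128]] · [[1, 2], [-2, -5]] = [[-1152, -2560], [512, 1152]].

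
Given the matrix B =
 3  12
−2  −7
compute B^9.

tr B = −4 and det B = 3, so the characteristic polynomial is λ² − (−4)λ + (3) with roots −1 and −3.
Eigenvectors give P = [[−3, −2], [1, 1]] with P⁻¹ = [[−1, −2], [1, 3]], and B = P·diag(−1, −3)·P⁻¹.
Then B^9 = P·diag(−1, −19683)·P⁻¹ = [[3, 39366], [−1, −19683]] · [[−1, −2], [1, 3]] = [[39363, 118092], [−19682, −59047]].

[[39363, 118092], [−19682, −59047]]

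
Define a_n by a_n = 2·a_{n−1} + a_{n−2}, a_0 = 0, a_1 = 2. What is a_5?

58

With companion matrix T = [[2, 1], [1, 0]], [a_n, a_{n−1}]ᵀ = T·[a_{n−1}, a_{n−2}]ᵀ, so [a_5, a_4]ᵀ = T^4·[a_1, a_0]ᵀ.
T^4 = [[29, 12], [12, 5]], giving [a_5, a_4]ᵀ = [[58], [24]].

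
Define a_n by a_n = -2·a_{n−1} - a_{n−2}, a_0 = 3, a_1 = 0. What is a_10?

With companion matrix C = [[-2, -1], [1, 0]], [a_n, a_{n−1}]ᵀ = C·[a_{n−1}, a_{n−2}]ᵀ, so [a_10, a_9]ᵀ = C^9·[a_1, a_0]ᵀ.
C^9 = [[-10, -9], [9, 8]], giving [a_10, a_9]ᵀ = [[-27], [24]].

-27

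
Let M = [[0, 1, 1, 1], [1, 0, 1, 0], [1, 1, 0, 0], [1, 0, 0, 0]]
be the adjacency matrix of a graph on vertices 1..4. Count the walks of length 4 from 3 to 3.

7

The number of length-4 walks from vertex 3 to vertex 3 is entry (3,3) of M⁴, where M is the adjacency matrix.
M² = [[3, 1, 1, 0], [1, 2, 1, 1], [1, 1, 2, 1], [0, 1, 1, 1]]
M³ = [[2, 4, 4, 3], [4, 2, 3, 1], [4, 3, 2, 1], [3, 1, 1, 0]]
M⁴ = [[11, 6, 6, 2], [6, 7, 6, 4], [6, 6, 7, 4], [2, 4, 4, 3]]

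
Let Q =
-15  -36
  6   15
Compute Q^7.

tr Q = 0 and det Q = -9, so the characteristic polynomial is λ² − (0)λ + (-9) with roots -3 and 3.
Eigenvectors give P = [[3, -2], [-1, 1]] with P⁻¹ = [[1, 2], [1, 3]], and Q = P·diag(-3, 3)·P⁻¹.
Then Q^7 = P·diag(-2187, 2187)·P⁻¹ = [[-6561, -4374], [2187, 2187]] · [[1, 2], [1, 3]] = [[-10935, -26244], [4374, 10935]].

[[-10935, -26244], [4374, 10935]]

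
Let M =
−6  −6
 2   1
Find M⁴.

tr M = −5 and det M = 6, so the characteristic polynomial is λ² − (−5)λ + (6) with roots −3 and −2.
Eigenvectors give P = [[−2, −3], [1, 2]] with P⁻¹ = [[−2, −3], [1, 2]], and M = P·diag(−3, −2)·P⁻¹.
Then M⁴ = P·diag(81, 16)·P⁻¹ = [[−162, −48], [81, 32]] · [[−2, −3], [1, 2]] = [[276, 390], [−130, −179]].

[[276, 390], [−130, −179]]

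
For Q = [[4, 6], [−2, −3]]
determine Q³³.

[[4, 6], [−2, −3]]

Q² = Q (a projection; rank 1, trace 1), so Q³³ = Q.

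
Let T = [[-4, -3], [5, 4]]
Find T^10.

T² = I (check: tr T = 0 and det T = -1), so T^10 = I since 10 is even.

[[1, 0], [0, 1]]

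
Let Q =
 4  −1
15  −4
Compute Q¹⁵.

[[4, −1], [15, −4]]

Q² = I (check: tr Q = 0 and det Q = −1), so Q¹⁵ = Q since 15 is odd.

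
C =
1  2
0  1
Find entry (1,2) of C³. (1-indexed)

6

C = I + N where N = [[0, 2], [0, 0]] is strictly upper-triangular, so N² = 0.
(I + N)³ = I + 3·N = [[1, 6], [0, 1]].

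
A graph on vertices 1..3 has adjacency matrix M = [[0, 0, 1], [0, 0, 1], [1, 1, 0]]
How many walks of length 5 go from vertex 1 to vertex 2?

0

The number of length-5 walks from vertex 1 to vertex 2 is entry (1,2) of M⁵, where M is the adjacency matrix.
M² = [[1, 1, 0], [1, 1, 0], [0, 0, 2]]
M³ = [[0, 0, 2], [0, 0, 2], [2, 2, 0]]
M⁴ = [[2, 2, 0], [2, 2, 0], [0, 0, 4]]
M⁵ = [[0, 0, 4], [0, 0, 4], [4, 4, 0]]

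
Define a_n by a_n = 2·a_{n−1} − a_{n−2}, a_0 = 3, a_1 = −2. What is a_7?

With companion matrix T = [[2, −1], [1, 0]], [a_n, a_{n−1}]ᵀ = T·[a_{n−1}, a_{n−2}]ᵀ, so [a_7, a_6]ᵀ = T⁶·[a_1, a_0]ᵀ.
T⁶ = [[7, −6], [6, −5]], giving [a_7, a_6]ᵀ = [[−32], [−27]].

−32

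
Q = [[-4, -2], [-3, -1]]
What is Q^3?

[[-118, -54], [-81, -37]]

Q^2 = [[22, 10], [15, 7]]
Q^3 = [[-118, -54], [-81, -37]]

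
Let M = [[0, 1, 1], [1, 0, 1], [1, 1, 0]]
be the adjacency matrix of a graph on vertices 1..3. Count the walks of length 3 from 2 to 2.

2

The number of length-3 walks from vertex 2 to vertex 2 is entry (2,2) of M³, where M is the adjacency matrix.
M² = [[2, 1, 1], [1, 2, 1], [1, 1, 2]]
M³ = [[2, 3, 3], [3, 2, 3], [3, 3, 2]]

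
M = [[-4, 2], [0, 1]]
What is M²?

[[16, -6], [0, 1]]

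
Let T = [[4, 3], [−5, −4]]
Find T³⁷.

T² = I (check: tr T = 0 and det T = −1), so T³⁷ = T since 37 is odd.

[[4, 3], [−5, −4]]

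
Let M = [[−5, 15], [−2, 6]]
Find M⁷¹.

M² = M (a projection; rank 1, trace 1), so M⁷¹ = M.

[[−5, 15], [−2, 6]]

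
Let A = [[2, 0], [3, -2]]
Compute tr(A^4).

32

A^2 = [[4, 0], [0, 4]]
A^3 = [[8, 0], [12, -8]]
A^4 = [[16, 0], [0, 16]]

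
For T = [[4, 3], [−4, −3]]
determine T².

[[4, 3], [−4, −3]]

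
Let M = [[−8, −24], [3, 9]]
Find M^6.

[[−8, −24], [3, 9]]

M² = M (a projection; rank 1, trace 1), so M^6 = M.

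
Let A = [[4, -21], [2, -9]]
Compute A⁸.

[[-37574, 132405], [-12610, 44391]]

tr A = -5 and det A = 6, so the characteristic polynomial is λ² − (-5)λ + (6) with roots -3 and -2.
Eigenvectors give P = [[3, 7], [1, 2]] with P⁻¹ = [[-2, 7], [1, -3]], and A = P·diag(-3, -2)·P⁻¹.
Then A⁸ = P·diag(6561, 256)·P⁻¹ = [[19683, 1792], [6561, 512]] · [[-2, 7], [1, -3]] = [[-37574, 132405], [-12610, 44391]].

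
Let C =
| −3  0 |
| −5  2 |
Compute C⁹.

tr C = −1 and det C = −6, so the characteristic polynomial is λ² − (−1)λ + (−6) with roots −3 and 2.
Eigenvectors give P = [[1, 0], [1, −1]] with P⁻¹ = [[1, 0], [1, −1]], and C = P·diag(−3, 2)·P⁻¹.
Then C⁹ = P·diag(−19683, 512)·P⁻¹ = [[−19683, 0], [−19683, −512]] · [[1, 0], [1, −1]] = [[−19683, 0], [−20195, 512]].

[[−19683, 0], [−20195, 512]]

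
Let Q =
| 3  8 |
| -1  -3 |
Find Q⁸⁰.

[[1, 0], [0, 1]]

Q² = I (check: tr Q = 0 and det Q = -1), so Q⁸⁰ = I since 80 is even.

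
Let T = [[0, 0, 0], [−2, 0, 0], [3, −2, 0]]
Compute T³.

T is strictly triangular, hence nilpotent: T³ = 0, so T³ = 0.

[[0, 0, 0], [0, 0, 0], [0, 0, 0]]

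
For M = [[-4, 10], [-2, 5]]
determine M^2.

[[-4, 10], [-2, 5]]

M² = M (a projection; rank 1, trace 1), so M^2 = M.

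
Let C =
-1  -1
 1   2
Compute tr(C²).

3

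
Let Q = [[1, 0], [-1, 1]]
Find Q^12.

[[1, 0], [-12, 1]]

Q = I + N where N = [[0, 0], [-1, 0]] is strictly lower-triangular, so N^2 = 0.
(I + N)^12 = I + 12·N = [[1, 0], [-12, 1]].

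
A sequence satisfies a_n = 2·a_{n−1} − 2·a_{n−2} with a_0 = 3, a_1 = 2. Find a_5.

−8

With companion matrix T = [[2, −2], [1, 0]], [a_n, a_{n−1}]ᵀ = T·[a_{n−1}, a_{n−2}]ᵀ, so [a_5, a_4]ᵀ = T⁴·[a_1, a_0]ᵀ.
T⁴ = [[−4, 0], [0, −4]], giving [a_5, a_4]ᵀ = [[−8], [−12]].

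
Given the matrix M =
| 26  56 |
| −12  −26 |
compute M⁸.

[[256, 0], [0, 256]]

tr M = 0 and det M = −4, so the characteristic polynomial is λ² − (0)λ + (−4) with roots 2 and −2.
Eigenvectors give P = [[7, 2], [−3, −1]] with P⁻¹ = [[1, 2], [−3, −7]], and M = P·diag(2, −2)·P⁻¹.
Then M⁸ = P·diag(256, 256)·P⁻¹ = [[1792, 512], [−768, −256]] · [[1, 2], [−3, −7]] = [[256, 0], [0, 256]].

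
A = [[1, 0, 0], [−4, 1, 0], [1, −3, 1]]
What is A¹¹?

A = I + N where N = [[0, 0, 0], [−4, 0, 0], [1, −3, 0]] is strictly lower-triangular, so N³ = 0.
(I + N)¹¹ = I + 11·N + 55·N² = [[1, 0, 0], [−44, 1, 0], [671, −33, 1]].

[[1, 0, 0], [−44, 1, 0], [671, −33, 1]]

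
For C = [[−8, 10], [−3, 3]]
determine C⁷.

[[−12482, 20590], [−6177, 10167]]

tr C = −5 and det C = 6, so the characteristic polynomial is λ² − (−5)λ + (6) with roots −3 and −2.
Eigenvectors give P = [[−2, −5], [−1, −3]] with P⁻¹ = [[−3, 5], [1, −2]], and C = P·diag(−3, −2)·P⁻¹.
Then C⁷ = P·diag(−2187, −128)·P⁻¹ = [[4374, 640], [2187, 384]] · [[−3, 5], [1, −2]] = [[−12482, 20590], [−6177, 10167]].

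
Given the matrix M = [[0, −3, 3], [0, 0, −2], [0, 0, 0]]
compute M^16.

M is strictly triangular, hence nilpotent: M^3 = 0, so M^16 = 0.

[[0, 0, 0], [0, 0, 0], [0, 0, 0]]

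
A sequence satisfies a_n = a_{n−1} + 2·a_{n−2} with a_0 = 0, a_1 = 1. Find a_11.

683

With companion matrix Q = [[1, 2], [1, 0]], [a_n, a_{n−1}]ᵀ = Q·[a_{n−1}, a_{n−2}]ᵀ, so [a_11, a_10]ᵀ = Q¹⁰·[a_1, a_0]ᵀ.
Q¹⁰ = [[683, 682], [341, 342]], giving [a_11, a_10]ᵀ = [[683], [341]].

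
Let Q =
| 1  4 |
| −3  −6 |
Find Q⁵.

[[601, 844], [−633, −876]]

tr Q = −5 and det Q = 6, so the characteristic polynomial is λ² − (−5)λ + (6) with roots −2 and −3.
Eigenvectors give P = [[−4, 1], [3, −1]] with P⁻¹ = [[−1, −1], [−3, −4]], and Q = P·diag(−2, −3)·P⁻¹.
Then Q⁵ = P·diag(−32, −243)·P⁻¹ = [[128, −243], [−96, 243]] · [[−1, −1], [−3, −4]] = [[601, 844], [−633, −876]].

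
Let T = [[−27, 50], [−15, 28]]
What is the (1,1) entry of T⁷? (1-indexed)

tr T = 1 and det T = −6, so the characteristic polynomial is λ² − (1)λ + (−6) with roots −2 and 3.
Eigenvectors give P = [[2, −5], [1, −3]] with P⁻¹ = [[3, −5], [1, −2]], and T = P·diag(−2, 3)·P⁻¹.
Then T⁷ = P·diag(−128, 2187)·P⁻¹ = [[−256, −10935], [−128, −6561]] · [[3, −5], [1, −2]] = [[−11703, 23150], [−6945, 13762]].

−11703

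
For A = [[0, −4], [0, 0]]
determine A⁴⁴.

A is strictly triangular, hence nilpotent: A² = 0, so A⁴⁴ = 0.

[[0, 0], [0, 0]]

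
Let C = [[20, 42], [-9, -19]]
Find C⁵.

tr C = 1 and det C = -2, so the characteristic polynomial is λ² − (1)λ + (-2) with roots -1 and 2.
Eigenvectors give P = [[-2, 7], [1, -3]] with P⁻¹ = [[3, 7], [1, 2]], and C = P·diag(-1, 2)·P⁻¹.
Then C⁵ = P·diag(-1, 32)·P⁻¹ = [[2, 224], [-1, -96]] · [[3, 7], [1, 2]] = [[230, 462], [-99, -199]].

[[230, 462], [-99, -199]]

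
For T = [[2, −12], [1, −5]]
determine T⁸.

[[−764, 3060], [−255, 1021]]

tr T = −3 and det T = 2, so the characteristic polynomial is λ² − (−3)λ + (2) with roots −2 and −1.
Eigenvectors give P = [[3, 4], [1, 1]] with P⁻¹ = [[−1, 4], [1, −3]], and T = P·diag(−2, −1)·P⁻¹.
Then T⁸ = P·diag(256, 1)·P⁻¹ = [[768, 4], [256, 1]] · [[−1, 4], [1, −3]] = [[−764, 3060], [−255, 1021]].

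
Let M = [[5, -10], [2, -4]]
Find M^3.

[[5, -10], [2, -4]]

M² = M (a projection; rank 1, trace 1), so M^3 = M.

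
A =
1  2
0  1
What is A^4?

A^2 = [[1, 4], [0, 1]]
A^3 = [[1, 6], [0, 1]]
A^4 = [[1, 8], [0, 1]]

[[1, 8], [0, 1]]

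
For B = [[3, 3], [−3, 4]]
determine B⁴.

[[−441, 147], [−147, −392]]

B² = [[0, 21], [−21, 7]]
B³ = [[−63, 84], [−84, −35]]
B⁴ = [[−441, 147], [−147, −392]]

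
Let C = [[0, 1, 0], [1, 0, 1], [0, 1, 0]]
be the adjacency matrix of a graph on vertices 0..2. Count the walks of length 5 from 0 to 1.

The number of length-5 walks from vertex 0 to vertex 1 is entry (0,1) of C^5, where C is the adjacency matrix.
C^2 = [[1, 0, 1], [0, 2, 0], [1, 0, 1]]
C^3 = [[0, 2, 0], [2, 0, 2], [0, 2, 0]]
C^4 = [[2, 0, 2], [0, 4, 0], [2, 0, 2]]
C^5 = [[0, 4, 0], [4, 0, 4], [0, 4, 0]]

4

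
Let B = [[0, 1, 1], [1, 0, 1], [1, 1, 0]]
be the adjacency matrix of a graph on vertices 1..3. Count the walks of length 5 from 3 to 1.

The number of length-5 walks from vertex 3 to vertex 1 is entry (3,1) of B^5, where B is the adjacency matrix.
B^2 = [[2, 1, 1], [1, 2, 1], [1, 1, 2]]
B^3 = [[2, 3, 3], [3, 2, 3], [3, 3, 2]]
B^4 = [[6, 5, 5], [5, 6, 5], [5, 5, 6]]
B^5 = [[10, 11, 11], [11, 10, 11], [11, 11, 10]]

11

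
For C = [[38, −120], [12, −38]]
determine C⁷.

[[2432, −7680], [768, −2432]]

tr C = 0 and det C = −4, so the characteristic polynomial is λ² − (0)λ + (−4) with roots −2 and 2.
Eigenvectors give P = [[−3, 10], [−1, 3]] with P⁻¹ = [[3, −10], [1, −3]], and C = P·diag(−2, 2)·P⁻¹.
Then C⁷ = P·diag(−128, 128)·P⁻¹ = [[384, 1280], [128, 384]] · [[3, −10], [1, −3]] = [[2432, −7680], [768, −2432]].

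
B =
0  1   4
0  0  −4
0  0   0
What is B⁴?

[[0, 0, 0], [0, 0, 0], [0, 0, 0]]

B is strictly triangular, hence nilpotent: B³ = 0, so B⁴ = 0.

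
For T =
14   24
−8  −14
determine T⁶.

tr T = 0 and det T = −4, so the characteristic polynomial is λ² − (0)λ + (−4) with roots 2 and −2.
Eigenvectors give P = [[2, 3], [−1, −2]] with P⁻¹ = [[2, 3], [−1, −2]], and T = P·diag(2, −2)·P⁻¹.
Then T⁶ = P·diag(64, 64)·P⁻¹ = [[128, 192], [−64, −128]] · [[2, 3], [−1, −2]] = [[64, 0], [0, 64]].

[[64, 0], [0, 64]]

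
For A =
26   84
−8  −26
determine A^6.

tr A = 0 and det A = −4, so the characteristic polynomial is λ² − (0)λ + (−4) with roots −2 and 2.
Eigenvectors give P = [[−3, 7], [1, −2]] with P⁻¹ = [[2, 7], [1, 3]], and A = P·diag(−2, 2)·P⁻¹.
Then A^6 = P·diag(64, 64)·P⁻¹ = [[−192, 448], [64, −128]] · [[2, 7], [1, 3]] = [[64, 0], [0, 64]].

[[64, 0], [0, 64]]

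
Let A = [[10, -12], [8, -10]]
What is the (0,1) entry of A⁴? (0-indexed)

0

tr A = 0 and det A = -4, so the characteristic polynomial is λ² − (0)λ + (-4) with roots -2 and 2.
Eigenvectors give P = [[1, 3], [1, 2]] with P⁻¹ = [[-2, 3], [1, -1]], and A = P·diag(-2, 2)·P⁻¹.
Then A⁴ = P·diag(16, 16)·P⁻¹ = [[16, 48], [16, 32]] · [[-2, 3], [1, -1]] = [[16, 0], [0, 16]].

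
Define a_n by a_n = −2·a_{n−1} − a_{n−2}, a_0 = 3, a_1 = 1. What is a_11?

With companion matrix A = [[−2, −1], [1, 0]], [a_n, a_{n−1}]ᵀ = A·[a_{n−1}, a_{n−2}]ᵀ, so [a_11, a_10]ᵀ = A¹⁰·[a_1, a_0]ᵀ.
A¹⁰ = [[11, 10], [−10, −9]], giving [a_11, a_10]ᵀ = [[41], [−37]].

41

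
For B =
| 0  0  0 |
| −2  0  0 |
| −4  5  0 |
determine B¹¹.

[[0, 0, 0], [0, 0, 0], [0, 0, 0]]

B is strictly triangular, hence nilpotent: B³ = 0, so B¹¹ = 0.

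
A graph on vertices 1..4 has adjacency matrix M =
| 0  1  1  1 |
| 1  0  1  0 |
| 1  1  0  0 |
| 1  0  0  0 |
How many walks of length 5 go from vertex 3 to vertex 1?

17

The number of length-5 walks from vertex 3 to vertex 1 is entry (3,1) of M⁵, where M is the adjacency matrix.
M² = [[3, 1, 1, 0], [1, 2, 1, 1], [1, 1, 2, 1], [0, 1, 1, 1]]
M³ = [[2, 4, 4, 3], [4, 2, 3, 1], [4, 3, 2, 1], [3, 1, 1, 0]]
M⁴ = [[11, 6, 6, 2], [6, 7, 6, 4], [6, 6, 7, 4], [2, 4, 4, 3]]
M⁵ = [[14, 17, 17, 11], [17, 12, 13, 6], [17, 13, 12, 6], [11, 6, 6, 2]]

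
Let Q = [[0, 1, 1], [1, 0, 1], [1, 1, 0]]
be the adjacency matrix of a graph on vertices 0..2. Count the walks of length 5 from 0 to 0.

10

The number of length-5 walks from vertex 0 to vertex 0 is entry (0,0) of Q^5, where Q is the adjacency matrix.
Q^2 = [[2, 1, 1], [1, 2, 1], [1, 1, 2]]
Q^3 = [[2, 3, 3], [3, 2, 3], [3, 3, 2]]
Q^4 = [[6, 5, 5], [5, 6, 5], [5, 5, 6]]
Q^5 = [[10, 11, 11], [11, 10, 11], [11, 11, 10]]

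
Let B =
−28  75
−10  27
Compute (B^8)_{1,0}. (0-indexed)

tr B = −1 and det B = −6, so the characteristic polynomial is λ² − (−1)λ + (−6) with roots −3 and 2.
Eigenvectors give P = [[−3, 5], [−1, 2]] with P⁻¹ = [[−2, 5], [−1, 3]], and B = P·diag(−3, 2)·P⁻¹.
Then B^8 = P·diag(6561, 256)·P⁻¹ = [[−19683, 1280], [−6561, 512]] · [[−2, 5], [−1, 3]] = [[38086, −94575], [12610, −31269]].

12610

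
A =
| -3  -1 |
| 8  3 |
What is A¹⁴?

A² = I (check: tr A = 0 and det A = -1), so A¹⁴ = I since 14 is even.

[[1, 0], [0, 1]]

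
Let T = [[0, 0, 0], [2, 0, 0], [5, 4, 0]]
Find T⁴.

[[0, 0, 0], [0, 0, 0], [0, 0, 0]]

T is strictly triangular, hence nilpotent: T³ = 0, so T⁴ = 0.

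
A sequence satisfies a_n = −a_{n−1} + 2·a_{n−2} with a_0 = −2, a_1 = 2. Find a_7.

With companion matrix B = [[−1, 2], [1, 0]], [a_n, a_{n−1}]ᵀ = B·[a_{n−1}, a_{n−2}]ᵀ, so [a_7, a_6]ᵀ = B^6·[a_1, a_0]ᵀ.
B^6 = [[43, −42], [−21, 22]], giving [a_7, a_6]ᵀ = [[170], [−86]].

170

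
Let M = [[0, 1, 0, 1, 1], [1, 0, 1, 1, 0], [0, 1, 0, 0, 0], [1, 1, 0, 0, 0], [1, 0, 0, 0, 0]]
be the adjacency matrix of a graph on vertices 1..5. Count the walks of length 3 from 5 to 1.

The number of length-3 walks from vertex 5 to vertex 1 is entry (5,1) of M³, where M is the adjacency matrix.
M² = [[3, 1, 1, 1, 0], [1, 3, 0, 1, 1], [1, 0, 1, 1, 0], [1, 1, 1, 2, 1], [0, 1, 0, 1, 1]]
M³ = [[2, 5, 1, 4, 3], [5, 2, 3, 4, 1], [1, 3, 0, 1, 1], [4, 4, 1, 2, 1], [3, 1, 1, 1, 0]]

3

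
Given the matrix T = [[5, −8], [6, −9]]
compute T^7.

[[6557, −8744], [6558, −8745]]

tr T = −4 and det T = 3, so the characteristic polynomial is λ² − (−4)λ + (3) with roots −3 and −1.
Eigenvectors give P = [[1, −4], [1, −3]] with P⁻¹ = [[−3, 4], [−1, 1]], and T = P·diag(−3, −1)·P⁻¹.
Then T^7 = P·diag(−2187, −1)·P⁻¹ = [[−2187, 4], [−2187, 3]] · [[−3, 4], [−1, 1]] = [[6557, −8744], [6558, −8745]].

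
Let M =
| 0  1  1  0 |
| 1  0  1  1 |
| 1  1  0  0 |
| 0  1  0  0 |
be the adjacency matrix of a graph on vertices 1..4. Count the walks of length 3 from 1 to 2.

The number of length-3 walks from vertex 1 to vertex 2 is entry (1,2) of M³, where M is the adjacency matrix.
M² = [[2, 1, 1, 1], [1, 3, 1, 0], [1, 1, 2, 1], [1, 0, 1, 1]]
M³ = [[2, 4, 3, 1], [4, 2, 4, 3], [3, 4, 2, 1], [1, 3, 1, 0]]

4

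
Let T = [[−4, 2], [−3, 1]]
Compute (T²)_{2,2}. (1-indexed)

−5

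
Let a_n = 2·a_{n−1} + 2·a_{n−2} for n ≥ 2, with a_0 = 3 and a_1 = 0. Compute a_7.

With companion matrix C = [[2, 2], [1, 0]], [a_n, a_{n−1}]ᵀ = C·[a_{n−1}, a_{n−2}]ᵀ, so [a_7, a_6]ᵀ = C⁶·[a_1, a_0]ᵀ.
C⁶ = [[328, 240], [120, 88]], giving [a_7, a_6]ᵀ = [[720], [264]].

720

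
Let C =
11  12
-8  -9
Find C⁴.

[[241, 240], [-160, -159]]

tr C = 2 and det C = -3, so the characteristic polynomial is λ² − (2)λ + (-3) with roots -1 and 3.
Eigenvectors give P = [[-1, -3], [1, 2]] with P⁻¹ = [[2, 3], [-1, -1]], and C = P·diag(-1, 3)·P⁻¹.
Then C⁴ = P·diag(1, 81)·P⁻¹ = [[-1, -243], [1, 162]] · [[2, 3], [-1, -1]] = [[241, 240], [-160, -159]].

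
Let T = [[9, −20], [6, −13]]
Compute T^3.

[[129, −260], [78, −157]]

tr T = −4 and det T = 3, so the characteristic polynomial is λ² − (−4)λ + (3) with roots −3 and −1.
Eigenvectors give P = [[−5, −2], [−3, −1]] with P⁻¹ = [[1, −2], [−3, 5]], and T = P·diag(−3, −1)·P⁻¹.
Then T^3 = P·diag(−27, −1)·P⁻¹ = [[135, 2], [81, 1]] · [[1, −2], [−3, 5]] = [[129, −260], [78, −157]].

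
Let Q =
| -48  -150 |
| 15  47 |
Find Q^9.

[[-201438, -605850], [60585, 182267]]

tr Q = -1 and det Q = -6, so the characteristic polynomial is λ² − (-1)λ + (-6) with roots -3 and 2.
Eigenvectors give P = [[10, -3], [-3, 1]] with P⁻¹ = [[1, 3], [3, 10]], and Q = P·diag(-3, 2)·P⁻¹.
Then Q^9 = P·diag(-19683, 512)·P⁻¹ = [[-196830, -1536], [59049, 512]] · [[1, 3], [3, 10]] = [[-201438, -605850], [60585, 182267]].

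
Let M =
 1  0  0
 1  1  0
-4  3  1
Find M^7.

[[1, 0, 0], [7, 1, 0], [35, 21, 1]]

M = I + N where N = [[0, 0, 0], [1, 0, 0], [-4, 3, 0]] is strictly lower-triangular, so N^3 = 0.
(I + N)^7 = I + 7·N + 21·N^2 = [[1, 0, 0], [7, 1, 0], [35, 21, 1]].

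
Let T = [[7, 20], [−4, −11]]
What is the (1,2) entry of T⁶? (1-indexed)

−7280

tr T = −4 and det T = 3, so the characteristic polynomial is λ² − (−4)λ + (3) with roots −1 and −3.
Eigenvectors give P = [[5, −2], [−2, 1]] with P⁻¹ = [[1, 2], [2, 5]], and T = P·diag(−1, −3)·P⁻¹.
Then T⁶ = P·diag(1, 729)·P⁻¹ = [[5, −1458], [−2, 729]] · [[1, 2], [2, 5]] = [[−2911, −7280], [1456, 3641]].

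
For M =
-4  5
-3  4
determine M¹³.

[[-4, 5], [-3, 4]]

M² = I (check: tr M = 0 and det M = -1), so M¹³ = M since 13 is odd.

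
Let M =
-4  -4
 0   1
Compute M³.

M² = [[16, 12], [0, 1]]
M³ = [[-64, -52], [0, 1]]

[[-64, -52], [0, 1]]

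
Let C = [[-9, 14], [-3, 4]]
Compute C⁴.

tr C = -5 and det C = 6, so the characteristic polynomial is λ² − (-5)λ + (6) with roots -3 and -2.
Eigenvectors give P = [[-7, 2], [-3, 1]] with P⁻¹ = [[-1, 2], [-3, 7]], and C = P·diag(-3, -2)·P⁻¹.
Then C⁴ = P·diag(81, 16)·P⁻¹ = [[-567, 32], [-243, 16]] · [[-1, 2], [-3, 7]] = [[471, -910], [195, -374]].

[[471, -910], [195, -374]]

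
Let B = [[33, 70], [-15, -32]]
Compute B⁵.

tr B = 1 and det B = -6, so the characteristic polynomial is λ² − (1)λ + (-6) with roots -2 and 3.
Eigenvectors give P = [[-2, 7], [1, -3]] with P⁻¹ = [[3, 7], [1, 2]], and B = P·diag(-2, 3)·P⁻¹.
Then B⁵ = P·diag(-32, 243)·P⁻¹ = [[64, 1701], [-32, -729]] · [[3, 7], [1, 2]] = [[1893, 3850], [-825, -1682]].

[[1893, 3850], [-825, -1682]]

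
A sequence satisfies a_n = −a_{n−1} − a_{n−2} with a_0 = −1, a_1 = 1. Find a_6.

With companion matrix M = [[−1, −1], [1, 0]], [a_n, a_{n−1}]ᵀ = M·[a_{n−1}, a_{n−2}]ᵀ, so [a_6, a_5]ᵀ = M⁵·[a_1, a_0]ᵀ.
M⁵ = [[0, 1], [−1, −1]], giving [a_6, a_5]ᵀ = [[−1], [0]].

−1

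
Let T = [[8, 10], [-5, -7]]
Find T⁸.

[[12866, 12610], [-6305, -6049]]

tr T = 1 and det T = -6, so the characteristic polynomial is λ² − (1)λ + (-6) with roots 3 and -2.
Eigenvectors give P = [[-2, -1], [1, 1]] with P⁻¹ = [[-1, -1], [1, 2]], and T = P·diag(3, -2)·P⁻¹.
Then T⁸ = P·diag(6561, 256)·P⁻¹ = [[-13122, -256], [6561, 256]] · [[-1, -1], [1, 2]] = [[12866, 12610], [-6305, -6049]].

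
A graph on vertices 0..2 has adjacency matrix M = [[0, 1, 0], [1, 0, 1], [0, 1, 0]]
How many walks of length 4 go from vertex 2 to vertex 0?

The number of length-4 walks from vertex 2 to vertex 0 is entry (2,0) of M⁴, where M is the adjacency matrix.
M² = [[1, 0, 1], [0, 2, 0], [1, 0, 1]]
M³ = [[0, 2, 0], [2, 0, 2], [0, 2, 0]]
M⁴ = [[2, 0, 2], [0, 4, 0], [2, 0, 2]]

2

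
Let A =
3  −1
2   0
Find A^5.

[[63, −31], [62, −30]]

tr A = 3 and det A = 2, so the characteristic polynomial is λ² − (3)λ + (2) with roots 2 and 1.
Eigenvectors give P = [[1, −1], [1, −2]] with P⁻¹ = [[2, −1], [1, −1]], and A = P·diag(2, 1)·P⁻¹.
Then A^5 = P·diag(32, 1)·P⁻¹ = [[32, −1], [32, −2]] · [[2, −1], [1, −1]] = [[63, −31], [62, −30]].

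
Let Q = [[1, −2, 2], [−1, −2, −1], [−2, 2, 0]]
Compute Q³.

[[−15, −2, −8], [−1, −14, 2], [8, −4, −8]]

Q² = [[−1, 6, 4], [3, 4, 0], [−4, 0, −6]]
Q³ = [[−15, −2, −8], [−1, −14, 2], [8, −4, −8]]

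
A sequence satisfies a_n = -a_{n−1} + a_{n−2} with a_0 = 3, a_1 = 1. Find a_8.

18

With companion matrix M = [[-1, 1], [1, 0]], [a_n, a_{n−1}]ᵀ = M·[a_{n−1}, a_{n−2}]ᵀ, so [a_8, a_7]ᵀ = M⁷·[a_1, a_0]ᵀ.
M⁷ = [[-21, 13], [13, -8]], giving [a_8, a_7]ᵀ = [[18], [-11]].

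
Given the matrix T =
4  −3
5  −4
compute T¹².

T² = I (check: tr T = 0 and det T = −1), so T¹² = I since 12 is even.

[[1, 0], [0, 1]]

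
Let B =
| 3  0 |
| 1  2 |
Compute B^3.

tr B = 5 and det B = 6, so the characteristic polynomial is λ² − (5)λ + (6) with roots 2 and 3.
Eigenvectors give P = [[0, 1], [−1, 1]] with P⁻¹ = [[1, −1], [1, 0]], and B = P·diag(2, 3)·P⁻¹.
Then B^3 = P·diag(8, 27)·P⁻¹ = [[0, 27], [−8, 27]] · [[1, −1], [1, 0]] = [[27, 0], [19, 8]].

[[27, 0], [19, 8]]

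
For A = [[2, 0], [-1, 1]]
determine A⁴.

tr A = 3 and det A = 2, so the characteristic polynomial is λ² − (3)λ + (2) with roots 2 and 1.
Eigenvectors give P = [[-1, 0], [1, 1]] with P⁻¹ = [[-1, 0], [1, 1]], and A = P·diag(2, 1)·P⁻¹.
Then A⁴ = P·diag(16, 1)·P⁻¹ = [[-16, 0], [16, 1]] · [[-1, 0], [1, 1]] = [[16, 0], [-15, 1]].

[[16, 0], [-15, 1]]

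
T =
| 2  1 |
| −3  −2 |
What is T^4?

[[1, 0], [0, 1]]

T² = I (check: tr T = 0 and det T = −1), so T^4 = I since 4 is even.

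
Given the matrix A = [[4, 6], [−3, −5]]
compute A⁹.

[[514, 1026], [−513, −1025]]

tr A = −1 and det A = −2, so the characteristic polynomial is λ² − (−1)λ + (−2) with roots −2 and 1.
Eigenvectors give P = [[1, 2], [−1, −1]] with P⁻¹ = [[−1, −2], [1, 1]], and A = P·diag(−2, 1)·P⁻¹.
Then A⁹ = P·diag(−512, 1)·P⁻¹ = [[−512, 2], [512, −1]] · [[−1, −2], [1, 1]] = [[514, 1026], [−513, −1025]].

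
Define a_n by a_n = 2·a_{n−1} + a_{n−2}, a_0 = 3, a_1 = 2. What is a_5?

94

With companion matrix T = [[2, 1], [1, 0]], [a_n, a_{n−1}]ᵀ = T·[a_{n−1}, a_{n−2}]ᵀ, so [a_5, a_4]ᵀ = T⁴·[a_1, a_0]ᵀ.
T⁴ = [[29, 12], [12, 5]], giving [a_5, a_4]ᵀ = [[94], [39]].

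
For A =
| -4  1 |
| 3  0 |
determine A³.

A² = [[19, -4], [-12, 3]]
A³ = [[-88, 19], [57, -12]]

[[-88, 19], [57, -12]]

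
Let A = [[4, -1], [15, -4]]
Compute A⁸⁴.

[[1, 0], [0, 1]]

A² = I (check: tr A = 0 and det A = -1), so A⁸⁴ = I since 84 is even.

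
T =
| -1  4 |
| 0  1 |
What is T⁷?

T² = I (check: tr T = 0 and det T = -1), so T⁷ = T since 7 is odd.

[[-1, 4], [0, 1]]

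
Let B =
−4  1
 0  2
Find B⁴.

[[256, −40], [0, 16]]

B² = [[16, −2], [0, 4]]
B³ = [[−64, 12], [0, 8]]
B⁴ = [[256, −40], [0, 16]]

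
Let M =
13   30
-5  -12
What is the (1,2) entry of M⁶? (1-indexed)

3990

tr M = 1 and det M = -6, so the characteristic polynomial is λ² − (1)λ + (-6) with roots 3 and -2.
Eigenvectors give P = [[3, 2], [-1, -1]] with P⁻¹ = [[1, 2], [-1, -3]], and M = P·diag(3, -2)·P⁻¹.
Then M⁶ = P·diag(729, 64)·P⁻¹ = [[2187, 128], [-729, -64]] · [[1, 2], [-1, -3]] = [[2059, 3990], [-665, -1266]].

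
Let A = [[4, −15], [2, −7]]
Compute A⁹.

tr A = −3 and det A = 2, so the characteristic polynomial is λ² − (−3)λ + (2) with roots −2 and −1.
Eigenvectors give P = [[5, 3], [2, 1]] with P⁻¹ = [[−1, 3], [2, −5]], and A = P·diag(−2, −1)·P⁻¹.
Then A⁹ = P·diag(−512, −1)·P⁻¹ = [[−2560, −3], [−1024, −1]] · [[−1, 3], [2, −5]] = [[2554, −7665], [1022, −3067]].

[[2554, −7665], [1022, −3067]]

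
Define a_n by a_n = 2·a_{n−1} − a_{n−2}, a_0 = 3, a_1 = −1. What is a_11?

−41

With companion matrix M = [[2, −1], [1, 0]], [a_n, a_{n−1}]ᵀ = M·[a_{n−1}, a_{n−2}]ᵀ, so [a_11, a_10]ᵀ = M^10·[a_1, a_0]ᵀ.
M^10 = [[11, −10], [10, −9]], giving [a_11, a_10]ᵀ = [[−41], [−37]].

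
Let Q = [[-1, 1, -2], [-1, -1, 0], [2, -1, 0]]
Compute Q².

[[-4, 0, 2], [2, 0, 2], [-1, 3, -4]]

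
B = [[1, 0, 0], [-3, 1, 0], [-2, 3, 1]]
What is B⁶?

B = I + N where N = [[0, 0, 0], [-3, 0, 0], [-2, 3, 0]] is strictly lower-triangular, so N³ = 0.
(I + N)⁶ = I + 6·N + 15·N² = [[1, 0, 0], [-18, 1, 0], [-147, 18, 1]].

[[1, 0, 0], [-18, 1, 0], [-147, 18, 1]]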